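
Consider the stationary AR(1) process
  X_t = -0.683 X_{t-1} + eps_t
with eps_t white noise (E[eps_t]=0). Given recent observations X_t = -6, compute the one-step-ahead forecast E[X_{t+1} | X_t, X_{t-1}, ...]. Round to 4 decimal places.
E[X_{t+1} \mid \mathcal F_t] = 4.0980

For an AR(p) model X_t = c + sum_i phi_i X_{t-i} + eps_t, the
one-step-ahead conditional mean is
  E[X_{t+1} | X_t, ...] = c + sum_i phi_i X_{t+1-i}.
Substitute known values:
  E[X_{t+1} | ...] = (-0.683) * (-6)
                   = 4.0980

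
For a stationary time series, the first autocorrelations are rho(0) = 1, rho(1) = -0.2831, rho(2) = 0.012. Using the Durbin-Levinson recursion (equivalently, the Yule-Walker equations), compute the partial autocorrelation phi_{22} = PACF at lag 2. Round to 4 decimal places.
\phi_{22} = -0.0741

The PACF at lag k is phi_{kk}, the last component of the solution
to the Yule-Walker system G_k phi = r_k where
  (G_k)_{ij} = rho(|i - j|), (r_k)_i = rho(i), i,j = 1..k.
Equivalently, Durbin-Levinson gives phi_{kk} iteratively:
  phi_{11} = rho(1)
  phi_{kk} = [rho(k) - sum_{j=1..k-1} phi_{k-1,j} rho(k-j)]
            / [1 - sum_{j=1..k-1} phi_{k-1,j} rho(j)],
  phi_{k,j} = phi_{k-1,j} - phi_{kk} phi_{k-1,k-j},  j = 1..k-1.
Step k = 1:
  phi_11 = rho(1) = -0.2831.
Step k = 2:
  phi_22 = [rho(2) - phi_11 rho(1)] / [1 - phi_11 rho(1)] = [0.012 - (-0.2831)(-0.2831)] / [1 - (-0.2831)(-0.2831)]
         = -0.06814561 / 0.91985439 = -0.0741.
Therefore phi_{22} = -0.0741.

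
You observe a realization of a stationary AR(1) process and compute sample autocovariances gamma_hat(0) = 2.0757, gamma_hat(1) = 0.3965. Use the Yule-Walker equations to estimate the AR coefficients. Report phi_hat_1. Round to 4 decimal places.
\hat\phi_{1} = 0.1910

The Yule-Walker equations for an AR(p) process read, in matrix form,
  Gamma_p phi = r_p,   with   (Gamma_p)_{ij} = gamma(|i - j|),
                       (r_p)_i = gamma(i),   i,j = 1..p.
Substitute the sample gammas (Toeplitz matrix and right-hand side of size 1):
  Gamma_p = [[2.0757]]
  r_p     = [0.3965]
With p = 1 this is the single equation gamma(0) phi_1 = gamma(1):
  phi_hat_1 = gamma(1) / gamma(0) = 0.3965 / 2.0757 = 0.1910.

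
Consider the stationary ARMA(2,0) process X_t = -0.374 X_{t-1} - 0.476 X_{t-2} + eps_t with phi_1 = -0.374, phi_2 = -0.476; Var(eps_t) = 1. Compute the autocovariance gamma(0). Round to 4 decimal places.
\gamma(0) = 1.3817

Multiply the model equation by X_{t-k} and take expectations. With theta_0 = psi_0 = 1 and psi_j the MA(infinity) weights, this gives
  gamma(k) - sum_i phi_i gamma(k-i) = c_k,
  c_k = sigma^2 * sum_{j=k..q} theta_j psi_{j-k}   (c_k = 0 for k > q),
using gamma(-m) = gamma(m).
Pure AR (q = 0): c_0 = sigma^2 = 1, c_k = 0 for k >= 1.
Equations for k = 0, 1, 2 (AR order 2, c_2 = 0):
  (E0) gamma(0) = phi_1 gamma(1) + phi_2 gamma(2) + c_0
  (E1) gamma(1) = phi_1 gamma(0) + phi_2 gamma(1) + c_1
  (E2) gamma(2) = phi_1 gamma(1) + phi_2 gamma(0)
From (E1): gamma(1) = A gamma(0) + B with
  A = phi_1 / (1 - phi_2) = -0.374 / 1.476 = -0.253388,   B = c_1 / (1 - phi_2) = 0 / 1.476 = 0.
Insert (E2) into (E0): gamma(0) (1 - phi_2^2) = phi_1 (1 + phi_2) gamma(1) + c_0.
  phi_1 (1 + phi_2) = (-0.374)(0.524) = -0.195976,   1 - phi_2^2 = 0.773424.
Replace gamma(1) by A gamma(0) + B and collect gamma(0):
  gamma(0) [0.773424 - (-0.195976)(-0.253388)] = c_0 = 1
  gamma(0) * 0.723766 = 1
  gamma(0) = 1 / 0.723766 = 1.381662.
Therefore gamma(0) = 1.3817 (to 4 decimal places).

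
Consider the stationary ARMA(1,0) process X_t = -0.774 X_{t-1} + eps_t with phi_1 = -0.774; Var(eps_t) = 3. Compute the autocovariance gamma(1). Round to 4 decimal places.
\gamma(1) = -5.7916

Multiply the model equation by X_{t-k} and take expectations. With theta_0 = psi_0 = 1 and psi_j the MA(infinity) weights, this gives
  gamma(k) - sum_i phi_i gamma(k-i) = c_k,
  c_k = sigma^2 * sum_{j=k..q} theta_j psi_{j-k}   (c_k = 0 for k > q),
using gamma(-m) = gamma(m).
Pure AR (q = 0): c_0 = sigma^2 = 3, c_k = 0 for k >= 1.
Equations for k = 0 and k = 1 (AR order 1):
  gamma(0) = phi_1 gamma(1) + c_0
  gamma(1) = phi_1 gamma(0) + c_1
Substituting the second into the first: gamma(0) (1 - phi_1^2) = c_0 + phi_1 c_1, so
  gamma(0) = c_0 / (1 - phi_1^2) = 3 / (1 - (-0.774)^2) = 3 / 0.400924 = 7.482715.
  gamma(1) = phi_1 gamma(0) = (-0.774)(7.482715) = -5.791621.
Therefore gamma(1) = -5.7916 (to 4 decimal places).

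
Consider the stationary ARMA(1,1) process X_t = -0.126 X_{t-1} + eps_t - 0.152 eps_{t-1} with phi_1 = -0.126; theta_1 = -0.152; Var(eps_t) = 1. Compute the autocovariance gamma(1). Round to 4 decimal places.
\gamma(1) = -0.2879

Multiply the model equation by X_{t-k} and take expectations. With theta_0 = psi_0 = 1 and psi_j the MA(infinity) weights, this gives
  gamma(k) - sum_i phi_i gamma(k-i) = c_k,
  c_k = sigma^2 * sum_{j=k..q} theta_j psi_{j-k}   (c_k = 0 for k > q),
using gamma(-m) = gamma(m).
psi-weights needed (psi_j = theta_j + sum_i phi_i psi_{j-i}):
  psi_1 = theta_1 + phi_1 = -0.152 + (-0.126) = -0.278
Right-hand sides:
  c_0 = sigma^2 (1 + theta_1 psi_1) = 1 * (1 + (-0.152)(-0.278)) = 1 * 1.042256 = 1.042256
  c_1 = sigma^2 theta_1 = 1 * (-0.152) = -0.152
  c_2 = 0
Equations for k = 0 and k = 1 (AR order 1):
  gamma(0) = phi_1 gamma(1) + c_0
  gamma(1) = phi_1 gamma(0) + c_1
Substituting the second into the first: gamma(0) (1 - phi_1^2) = c_0 + phi_1 c_1, so
  gamma(0) = (c_0 + phi_1 c_1) / (1 - phi_1^2) = (1.042256 + (-0.126)(-0.152)) / (1 - (-0.126)^2) = 1.061408 / 0.984124 = 1.078531.
  gamma(1) = phi_1 gamma(0) + c_1 = (-0.126)(1.078531) + (-0.152) = -0.287895.
Therefore gamma(1) = -0.2879 (to 4 decimal places).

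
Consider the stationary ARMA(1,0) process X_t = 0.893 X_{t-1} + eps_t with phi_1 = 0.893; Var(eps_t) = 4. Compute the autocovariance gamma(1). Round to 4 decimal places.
\gamma(1) = 17.6351

Multiply the model equation by X_{t-k} and take expectations. With theta_0 = psi_0 = 1 and psi_j the MA(infinity) weights, this gives
  gamma(k) - sum_i phi_i gamma(k-i) = c_k,
  c_k = sigma^2 * sum_{j=k..q} theta_j psi_{j-k}   (c_k = 0 for k > q),
using gamma(-m) = gamma(m).
Pure AR (q = 0): c_0 = sigma^2 = 4, c_k = 0 for k >= 1.
Equations for k = 0 and k = 1 (AR order 1):
  gamma(0) = phi_1 gamma(1) + c_0
  gamma(1) = phi_1 gamma(0) + c_1
Substituting the second into the first: gamma(0) (1 - phi_1^2) = c_0 + phi_1 c_1, so
  gamma(0) = c_0 / (1 - phi_1^2) = 4 / (1 - (0.893)^2) = 4 / 0.202551 = 19.748113.
  gamma(1) = phi_1 gamma(0) = (0.893)(19.748113) = 17.635065.
Therefore gamma(1) = 17.6351 (to 4 decimal places).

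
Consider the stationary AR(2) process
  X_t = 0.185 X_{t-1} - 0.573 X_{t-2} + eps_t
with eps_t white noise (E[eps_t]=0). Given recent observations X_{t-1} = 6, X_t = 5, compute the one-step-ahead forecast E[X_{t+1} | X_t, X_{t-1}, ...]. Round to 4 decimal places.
E[X_{t+1} \mid \mathcal F_t] = -2.5130

For an AR(p) model X_t = c + sum_i phi_i X_{t-i} + eps_t, the
one-step-ahead conditional mean is
  E[X_{t+1} | X_t, ...] = c + sum_i phi_i X_{t+1-i}.
Substitute known values:
  E[X_{t+1} | ...] = (0.185) * (5) + (-0.573) * (6)
                   = -2.5130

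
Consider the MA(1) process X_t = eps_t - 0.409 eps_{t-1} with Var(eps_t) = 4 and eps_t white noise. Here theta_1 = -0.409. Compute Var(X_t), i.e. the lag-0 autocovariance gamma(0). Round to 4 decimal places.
\gamma(0) = 4.6691

For an MA(q) process X_t = eps_t + sum_i theta_i eps_{t-i} with
Var(eps_t) = sigma^2, the variance is
  gamma(0) = sigma^2 * (1 + sum_i theta_i^2).
  sum_i theta_i^2 = (-0.409)^2 = 0.167281.
  gamma(0) = 4 * (1 + 0.167281) = 4 * 1.167281 = 4.669124, which rounds to 4.6691.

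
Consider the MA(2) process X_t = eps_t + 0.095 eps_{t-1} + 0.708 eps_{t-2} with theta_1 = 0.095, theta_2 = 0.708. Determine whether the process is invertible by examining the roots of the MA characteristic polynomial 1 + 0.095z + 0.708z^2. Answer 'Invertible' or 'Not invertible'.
\text{Invertible}

The MA(q) characteristic polynomial is P(z) = 1 + 0.095z + 0.708z^2.
Invertibility requires all roots to lie outside the unit circle, i.e. |z| > 1 for every root.
Set 1 + (0.095) z + (0.708) z^2 = 0, i.e. a z^2 + b z + c = 0 with a = 0.708, b = 0.095, c = 1.
Discriminant D = b^2 - 4ac = (0.095)^2 - 4*(0.708)*1 = 0.009025 - (2.832) = -2.822975.
D < 0, so the roots are the complex-conjugate pair z = (-b +/- i sqrt(-D)) / (2a) = -0.0671 +/- 1.1866i.
For a conjugate pair |z|^2 = z * conj(z) = (product of roots) = c/a = 1/(0.708) = 1.412429, so |z| = sqrt(1.412429) = 1.1885 for both roots.
Moduli of all roots: 1.1885, 1.1885.
All moduli strictly greater than 1? Yes.
Verdict: Invertible.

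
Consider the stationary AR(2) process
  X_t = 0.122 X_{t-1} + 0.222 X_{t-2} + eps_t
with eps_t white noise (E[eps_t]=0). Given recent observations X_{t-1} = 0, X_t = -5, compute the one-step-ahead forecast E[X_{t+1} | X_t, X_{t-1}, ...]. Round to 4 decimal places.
E[X_{t+1} \mid \mathcal F_t] = -0.6100

For an AR(p) model X_t = c + sum_i phi_i X_{t-i} + eps_t, the
one-step-ahead conditional mean is
  E[X_{t+1} | X_t, ...] = c + sum_i phi_i X_{t+1-i}.
Substitute known values:
  E[X_{t+1} | ...] = (0.122) * (-5) + (0.222) * (0)
                   = -0.6100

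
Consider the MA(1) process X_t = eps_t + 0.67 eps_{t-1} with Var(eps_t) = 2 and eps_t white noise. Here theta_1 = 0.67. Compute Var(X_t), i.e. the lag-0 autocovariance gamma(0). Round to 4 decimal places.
\gamma(0) = 2.8978

For an MA(q) process X_t = eps_t + sum_i theta_i eps_{t-i} with
Var(eps_t) = sigma^2, the variance is
  gamma(0) = sigma^2 * (1 + sum_i theta_i^2).
  sum_i theta_i^2 = (0.67)^2 = 0.4489.
  gamma(0) = 2 * (1 + 0.4489) = 2 * 1.4489 = 2.8978.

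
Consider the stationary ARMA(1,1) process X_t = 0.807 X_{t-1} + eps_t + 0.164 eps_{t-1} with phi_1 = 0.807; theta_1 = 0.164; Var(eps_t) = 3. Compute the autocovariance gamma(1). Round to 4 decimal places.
\gamma(1) = 9.4581

Multiply the model equation by X_{t-k} and take expectations. With theta_0 = psi_0 = 1 and psi_j the MA(infinity) weights, this gives
  gamma(k) - sum_i phi_i gamma(k-i) = c_k,
  c_k = sigma^2 * sum_{j=k..q} theta_j psi_{j-k}   (c_k = 0 for k > q),
using gamma(-m) = gamma(m).
psi-weights needed (psi_j = theta_j + sum_i phi_i psi_{j-i}):
  psi_1 = theta_1 + phi_1 = 0.164 + (0.807) = 0.971
Right-hand sides:
  c_0 = sigma^2 (1 + theta_1 psi_1) = 3 * (1 + (0.164)(0.971)) = 3 * 1.159244 = 3.477732
  c_1 = sigma^2 theta_1 = 3 * (0.164) = 0.492
  c_2 = 0
Equations for k = 0 and k = 1 (AR order 1):
  gamma(0) = phi_1 gamma(1) + c_0
  gamma(1) = phi_1 gamma(0) + c_1
Substituting the second into the first: gamma(0) (1 - phi_1^2) = c_0 + phi_1 c_1, so
  gamma(0) = (c_0 + phi_1 c_1) / (1 - phi_1^2) = (3.477732 + (0.807)(0.492)) / (1 - (0.807)^2) = 3.874776 / 0.348751 = 11.110437.
  gamma(1) = phi_1 gamma(0) + c_1 = (0.807)(11.110437) + (0.492) = 9.458123.
Therefore gamma(1) = 9.4581 (to 4 decimal places).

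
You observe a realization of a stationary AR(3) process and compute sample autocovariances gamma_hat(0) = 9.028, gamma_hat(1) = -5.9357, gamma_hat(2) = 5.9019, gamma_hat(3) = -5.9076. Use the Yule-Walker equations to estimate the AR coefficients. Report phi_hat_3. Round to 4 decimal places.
\hat\phi_{3} = -0.2820

The Yule-Walker equations for an AR(p) process read, in matrix form,
  Gamma_p phi = r_p,   with   (Gamma_p)_{ij} = gamma(|i - j|),
                       (r_p)_i = gamma(i),   i,j = 1..p.
Substitute the sample gammas (Toeplitz matrix and right-hand side of size 3):
  Gamma_p = [[9.028, -5.9357, 5.9019], [-5.9357, 9.028, -5.9357], [5.9019, -5.9357, 9.028]]
  r_p     = [-5.9357, 5.9019, -5.9076]
Written out (R1..R3):
  (R1) 9.028 phi_1 - 5.9357 phi_2 + 5.9019 phi_3 = -5.9357
  (R2) -5.9357 phi_1 + 9.028 phi_2 - 5.9357 phi_3 = 5.9019
  (R3) 5.9019 phi_1 - 5.9357 phi_2 + 9.028 phi_3 = -5.9076
Gaussian elimination:
  R2 <- R2 - (-5.9357/9.028) R1 = R2 - (-0.657477) R1:  5.125415 phi_2 - 2.055338 phi_3 = 1.999315
  R3 <- R3 - (5.9019/9.028) R1 = R3 - (0.653733) R1:  -2.055338 phi_2 + 5.169734 phi_3 = -2.027238
  R3 <- R3 - (-2.055338/5.125415) R2 = R3 - (-0.401009) R2:  4.345525 phi_3 = -1.225494
Back-substitution:
  phi_hat_3 = -1.225494 / 4.345525 = -0.282013
  phi_hat_2 = (1.999315 - (-2.055338)(-0.282013)) / 5.125415 = 0.276989
  phi_hat_1 = (-5.9357 - (-5.9357)(0.276989) - (5.9019)(-0.282013)) / 9.028 = -0.291002
So phi_hat = [-0.2910, 0.2770, -0.2820].
Therefore phi_hat_3 = -0.2820.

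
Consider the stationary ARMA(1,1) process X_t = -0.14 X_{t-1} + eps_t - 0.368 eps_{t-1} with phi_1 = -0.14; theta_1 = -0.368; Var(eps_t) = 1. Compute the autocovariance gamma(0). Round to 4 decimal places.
\gamma(0) = 1.2632

Multiply the model equation by X_{t-k} and take expectations. With theta_0 = psi_0 = 1 and psi_j the MA(infinity) weights, this gives
  gamma(k) - sum_i phi_i gamma(k-i) = c_k,
  c_k = sigma^2 * sum_{j=k..q} theta_j psi_{j-k}   (c_k = 0 for k > q),
using gamma(-m) = gamma(m).
psi-weights needed (psi_j = theta_j + sum_i phi_i psi_{j-i}):
  psi_1 = theta_1 + phi_1 = -0.368 + (-0.14) = -0.508
Right-hand sides:
  c_0 = sigma^2 (1 + theta_1 psi_1) = 1 * (1 + (-0.368)(-0.508)) = 1 * 1.186944 = 1.186944
  c_1 = sigma^2 theta_1 = 1 * (-0.368) = -0.368
  c_2 = 0
Equations for k = 0 and k = 1 (AR order 1):
  gamma(0) = phi_1 gamma(1) + c_0
  gamma(1) = phi_1 gamma(0) + c_1
Substituting the second into the first: gamma(0) (1 - phi_1^2) = c_0 + phi_1 c_1, so
  gamma(0) = (c_0 + phi_1 c_1) / (1 - phi_1^2) = (1.186944 + (-0.14)(-0.368)) / (1 - (-0.14)^2) = 1.238464 / 0.9804 = 1.263223.
Therefore gamma(0) = 1.2632 (to 4 decimal places).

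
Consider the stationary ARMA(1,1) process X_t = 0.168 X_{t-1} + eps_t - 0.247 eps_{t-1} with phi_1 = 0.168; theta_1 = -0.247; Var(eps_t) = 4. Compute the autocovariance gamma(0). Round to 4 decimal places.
\gamma(0) = 4.0257

Multiply the model equation by X_{t-k} and take expectations. With theta_0 = psi_0 = 1 and psi_j the MA(infinity) weights, this gives
  gamma(k) - sum_i phi_i gamma(k-i) = c_k,
  c_k = sigma^2 * sum_{j=k..q} theta_j psi_{j-k}   (c_k = 0 for k > q),
using gamma(-m) = gamma(m).
psi-weights needed (psi_j = theta_j + sum_i phi_i psi_{j-i}):
  psi_1 = theta_1 + phi_1 = -0.247 + (0.168) = -0.079
Right-hand sides:
  c_0 = sigma^2 (1 + theta_1 psi_1) = 4 * (1 + (-0.247)(-0.079)) = 4 * 1.019513 = 4.078052
  c_1 = sigma^2 theta_1 = 4 * (-0.247) = -0.988
  c_2 = 0
Equations for k = 0 and k = 1 (AR order 1):
  gamma(0) = phi_1 gamma(1) + c_0
  gamma(1) = phi_1 gamma(0) + c_1
Substituting the second into the first: gamma(0) (1 - phi_1^2) = c_0 + phi_1 c_1, so
  gamma(0) = (c_0 + phi_1 c_1) / (1 - phi_1^2) = (4.078052 + (0.168)(-0.988)) / (1 - (0.168)^2) = 3.912068 / 0.971776 = 4.025689.
Therefore gamma(0) = 4.0257 (to 4 decimal places).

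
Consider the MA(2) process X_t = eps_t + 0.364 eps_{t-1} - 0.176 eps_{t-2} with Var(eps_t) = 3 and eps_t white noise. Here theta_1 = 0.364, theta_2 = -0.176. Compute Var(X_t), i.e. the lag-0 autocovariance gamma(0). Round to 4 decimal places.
\gamma(0) = 3.4904

For an MA(q) process X_t = eps_t + sum_i theta_i eps_{t-i} with
Var(eps_t) = sigma^2, the variance is
  gamma(0) = sigma^2 * (1 + sum_i theta_i^2).
  sum_i theta_i^2 = (0.364)^2 + (-0.176)^2 = 0.132496 + 0.030976 = 0.163472.
  gamma(0) = 3 * (1 + 0.163472) = 3 * 1.163472 = 3.490416, which rounds to 3.4904.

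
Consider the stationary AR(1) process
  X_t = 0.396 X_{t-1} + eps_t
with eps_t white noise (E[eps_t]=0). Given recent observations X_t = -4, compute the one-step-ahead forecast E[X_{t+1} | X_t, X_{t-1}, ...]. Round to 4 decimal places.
E[X_{t+1} \mid \mathcal F_t] = -1.5840

For an AR(p) model X_t = c + sum_i phi_i X_{t-i} + eps_t, the
one-step-ahead conditional mean is
  E[X_{t+1} | X_t, ...] = c + sum_i phi_i X_{t+1-i}.
Substitute known values:
  E[X_{t+1} | ...] = (0.396) * (-4)
                   = -1.5840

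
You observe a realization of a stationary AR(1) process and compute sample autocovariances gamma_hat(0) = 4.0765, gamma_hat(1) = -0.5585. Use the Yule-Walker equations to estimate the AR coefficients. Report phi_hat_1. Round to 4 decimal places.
\hat\phi_{1} = -0.1370

The Yule-Walker equations for an AR(p) process read, in matrix form,
  Gamma_p phi = r_p,   with   (Gamma_p)_{ij} = gamma(|i - j|),
                       (r_p)_i = gamma(i),   i,j = 1..p.
Substitute the sample gammas (Toeplitz matrix and right-hand side of size 1):
  Gamma_p = [[4.0765]]
  r_p     = [-0.5585]
With p = 1 this is the single equation gamma(0) phi_1 = gamma(1):
  phi_hat_1 = gamma(1) / gamma(0) = -0.5585 / 4.0765 = -0.1370.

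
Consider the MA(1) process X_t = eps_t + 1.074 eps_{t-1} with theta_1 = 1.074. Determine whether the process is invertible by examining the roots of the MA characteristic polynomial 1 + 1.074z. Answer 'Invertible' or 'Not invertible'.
\text{Not invertible}

The MA(q) characteristic polynomial is P(z) = 1 + 1.074z.
Invertibility requires all roots to lie outside the unit circle, i.e. |z| > 1 for every root.
This is linear in z: 1 + (1.074) z = 0  =>  z = -1/(1.074) = -0.931099,  |z| = 0.931099.
Moduli of all roots: 0.9311.
All moduli strictly greater than 1? No.
Verdict: Not invertible.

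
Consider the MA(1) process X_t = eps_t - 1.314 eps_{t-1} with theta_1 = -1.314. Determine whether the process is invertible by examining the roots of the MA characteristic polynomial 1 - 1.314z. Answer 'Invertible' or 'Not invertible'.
\text{Not invertible}

The MA(q) characteristic polynomial is P(z) = 1 - 1.314z.
Invertibility requires all roots to lie outside the unit circle, i.e. |z| > 1 for every root.
This is linear in z: 1 + (-1.314) z = 0  =>  z = -1/(-1.314) = 0.761035,  |z| = 0.761035.
Moduli of all roots: 0.7610.
All moduli strictly greater than 1? No.
Verdict: Not invertible.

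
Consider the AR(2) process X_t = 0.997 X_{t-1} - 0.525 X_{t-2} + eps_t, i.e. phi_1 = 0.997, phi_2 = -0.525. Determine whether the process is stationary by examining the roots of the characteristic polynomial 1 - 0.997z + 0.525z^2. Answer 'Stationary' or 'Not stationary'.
\text{Stationary}

The AR(p) characteristic polynomial is P(z) = 1 - 0.997z + 0.525z^2.
Stationarity requires all roots to lie outside the unit circle, i.e. |z| > 1 for every root.
Set 1 + (-0.997) z + (0.525) z^2 = 0, i.e. a z^2 + b z + c = 0 with a = 0.525, b = -0.997, c = 1.
Discriminant D = b^2 - 4ac = (-0.997)^2 - 4*(0.525)*1 = 0.994009 - (2.1) = -1.105991.
D < 0, so the roots are the complex-conjugate pair z = (-b +/- i sqrt(-D)) / (2a) = 0.9495 +/- 1.0016i.
For a conjugate pair |z|^2 = z * conj(z) = (product of roots) = c/a = 1/(0.525) = 1.904762, so |z| = sqrt(1.904762) = 1.3801 for both roots.
Moduli of all roots: 1.3801, 1.3801.
All moduli strictly greater than 1? Yes.
Verdict: Stationary.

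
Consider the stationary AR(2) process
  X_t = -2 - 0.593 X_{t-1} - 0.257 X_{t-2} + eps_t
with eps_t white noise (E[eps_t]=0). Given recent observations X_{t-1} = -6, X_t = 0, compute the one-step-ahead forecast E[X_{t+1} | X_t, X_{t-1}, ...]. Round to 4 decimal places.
E[X_{t+1} \mid \mathcal F_t] = -0.4580

For an AR(p) model X_t = c + sum_i phi_i X_{t-i} + eps_t, the
one-step-ahead conditional mean is
  E[X_{t+1} | X_t, ...] = c + sum_i phi_i X_{t+1-i}.
Substitute known values:
  E[X_{t+1} | ...] = -2 + (-0.593) * (0) + (-0.257) * (-6)
                   = -0.4580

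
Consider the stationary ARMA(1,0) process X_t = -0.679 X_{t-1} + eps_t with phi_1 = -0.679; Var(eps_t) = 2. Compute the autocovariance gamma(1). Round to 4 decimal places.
\gamma(1) = -2.5197

Multiply the model equation by X_{t-k} and take expectations. With theta_0 = psi_0 = 1 and psi_j the MA(infinity) weights, this gives
  gamma(k) - sum_i phi_i gamma(k-i) = c_k,
  c_k = sigma^2 * sum_{j=k..q} theta_j psi_{j-k}   (c_k = 0 for k > q),
using gamma(-m) = gamma(m).
Pure AR (q = 0): c_0 = sigma^2 = 2, c_k = 0 for k >= 1.
Equations for k = 0 and k = 1 (AR order 1):
  gamma(0) = phi_1 gamma(1) + c_0
  gamma(1) = phi_1 gamma(0) + c_1
Substituting the second into the first: gamma(0) (1 - phi_1^2) = c_0 + phi_1 c_1, so
  gamma(0) = c_0 / (1 - phi_1^2) = 2 / (1 - (-0.679)^2) = 2 / 0.538959 = 3.710857.
  gamma(1) = phi_1 gamma(0) = (-0.679)(3.710857) = -2.519672.
Therefore gamma(1) = -2.5197 (to 4 decimal places).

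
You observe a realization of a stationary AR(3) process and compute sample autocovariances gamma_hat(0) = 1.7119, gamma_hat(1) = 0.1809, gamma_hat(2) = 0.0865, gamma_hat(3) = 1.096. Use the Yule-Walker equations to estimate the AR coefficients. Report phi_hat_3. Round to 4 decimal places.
\hat\phi_{3} = 0.6390

The Yule-Walker equations for an AR(p) process read, in matrix form,
  Gamma_p phi = r_p,   with   (Gamma_p)_{ij} = gamma(|i - j|),
                       (r_p)_i = gamma(i),   i,j = 1..p.
Substitute the sample gammas (Toeplitz matrix and right-hand side of size 3):
  Gamma_p = [[1.7119, 0.1809, 0.0865], [0.1809, 1.7119, 0.1809], [0.0865, 0.1809, 1.7119]]
  r_p     = [0.1809, 0.0865, 1.096]
Written out (R1..R3):
  (R1) 1.7119 phi_1 + 0.1809 phi_2 + 0.0865 phi_3 = 0.1809
  (R2) 0.1809 phi_1 + 1.7119 phi_2 + 0.1809 phi_3 = 0.0865
  (R3) 0.0865 phi_1 + 0.1809 phi_2 + 1.7119 phi_3 = 1.096
Gaussian elimination:
  R2 <- R2 - (0.1809/1.7119) R1 = R2 - (0.105672) R1:  1.692784 phi_2 + 0.171759 phi_3 = 0.067384
  R3 <- R3 - (0.0865/1.7119) R1 = R3 - (0.050529) R1:  0.171759 phi_2 + 1.707529 phi_3 = 1.086859
  R3 <- R3 - (0.171759/1.692784) R2 = R3 - (0.101466) R2:  1.690102 phi_3 = 1.080022
Back-substitution:
  phi_hat_3 = 1.080022 / 1.690102 = 0.639028
  phi_hat_2 = (0.067384 - (0.171759)(0.639028)) / 1.692784 = -0.025033
  phi_hat_1 = (0.1809 - (0.1809)(-0.025033) - (0.0865)(0.639028)) / 1.7119 = 0.076028
So phi_hat = [0.0760, -0.0250, 0.6390].
Therefore phi_hat_3 = 0.6390.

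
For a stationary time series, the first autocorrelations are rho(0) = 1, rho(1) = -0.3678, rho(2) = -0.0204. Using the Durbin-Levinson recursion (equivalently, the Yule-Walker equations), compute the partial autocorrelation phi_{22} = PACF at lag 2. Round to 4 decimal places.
\phi_{22} = -0.1800

The PACF at lag k is phi_{kk}, the last component of the solution
to the Yule-Walker system G_k phi = r_k where
  (G_k)_{ij} = rho(|i - j|), (r_k)_i = rho(i), i,j = 1..k.
Equivalently, Durbin-Levinson gives phi_{kk} iteratively:
  phi_{11} = rho(1)
  phi_{kk} = [rho(k) - sum_{j=1..k-1} phi_{k-1,j} rho(k-j)]
            / [1 - sum_{j=1..k-1} phi_{k-1,j} rho(j)],
  phi_{k,j} = phi_{k-1,j} - phi_{kk} phi_{k-1,k-j},  j = 1..k-1.
Step k = 1:
  phi_11 = rho(1) = -0.3678.
Step k = 2:
  phi_22 = [rho(2) - phi_11 rho(1)] / [1 - phi_11 rho(1)] = [-0.0204 - (-0.3678)(-0.3678)] / [1 - (-0.3678)(-0.3678)]
         = -0.15567684 / 0.86472316 = -0.18.
Therefore phi_{22} = -0.1800.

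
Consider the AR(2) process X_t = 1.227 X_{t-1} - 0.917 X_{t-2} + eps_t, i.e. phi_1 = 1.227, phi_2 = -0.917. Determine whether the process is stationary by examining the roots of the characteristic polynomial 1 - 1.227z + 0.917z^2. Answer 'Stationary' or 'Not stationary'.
\text{Stationary}

The AR(p) characteristic polynomial is P(z) = 1 - 1.227z + 0.917z^2.
Stationarity requires all roots to lie outside the unit circle, i.e. |z| > 1 for every root.
Set 1 + (-1.227) z + (0.917) z^2 = 0, i.e. a z^2 + b z + c = 0 with a = 0.917, b = -1.227, c = 1.
Discriminant D = b^2 - 4ac = (-1.227)^2 - 4*(0.917)*1 = 1.505529 - (3.668) = -2.162471.
D < 0, so the roots are the complex-conjugate pair z = (-b +/- i sqrt(-D)) / (2a) = 0.669 +/- 0.8018i.
For a conjugate pair |z|^2 = z * conj(z) = (product of roots) = c/a = 1/(0.917) = 1.090513, so |z| = sqrt(1.090513) = 1.0443 for both roots.
Moduli of all roots: 1.0443, 1.0443.
All moduli strictly greater than 1? Yes.
Verdict: Stationary.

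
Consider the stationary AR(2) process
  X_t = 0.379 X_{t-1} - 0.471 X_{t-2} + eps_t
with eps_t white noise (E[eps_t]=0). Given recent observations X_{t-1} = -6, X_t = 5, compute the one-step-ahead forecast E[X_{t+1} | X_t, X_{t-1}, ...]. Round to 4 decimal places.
E[X_{t+1} \mid \mathcal F_t] = 4.7210

For an AR(p) model X_t = c + sum_i phi_i X_{t-i} + eps_t, the
one-step-ahead conditional mean is
  E[X_{t+1} | X_t, ...] = c + sum_i phi_i X_{t+1-i}.
Substitute known values:
  E[X_{t+1} | ...] = (0.379) * (5) + (-0.471) * (-6)
                   = 4.7210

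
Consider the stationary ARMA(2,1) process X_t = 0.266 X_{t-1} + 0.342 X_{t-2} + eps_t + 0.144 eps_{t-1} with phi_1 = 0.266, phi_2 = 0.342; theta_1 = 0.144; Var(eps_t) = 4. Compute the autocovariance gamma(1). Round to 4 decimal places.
\gamma(1) = 3.3645

Multiply the model equation by X_{t-k} and take expectations. With theta_0 = psi_0 = 1 and psi_j the MA(infinity) weights, this gives
  gamma(k) - sum_i phi_i gamma(k-i) = c_k,
  c_k = sigma^2 * sum_{j=k..q} theta_j psi_{j-k}   (c_k = 0 for k > q),
using gamma(-m) = gamma(m).
psi-weights needed (psi_j = theta_j + sum_i phi_i psi_{j-i}):
  psi_1 = theta_1 + phi_1 = 0.144 + (0.266) = 0.41
Right-hand sides:
  c_0 = sigma^2 (1 + theta_1 psi_1) = 4 * (1 + (0.144)(0.41)) = 4 * 1.05904 = 4.23616
  c_1 = sigma^2 theta_1 = 4 * (0.144) = 0.576
  c_2 = 0
Equations for k = 0, 1, 2 (AR order 2, c_2 = 0):
  (E0) gamma(0) = phi_1 gamma(1) + phi_2 gamma(2) + c_0
  (E1) gamma(1) = phi_1 gamma(0) + phi_2 gamma(1) + c_1
  (E2) gamma(2) = phi_1 gamma(1) + phi_2 gamma(0)
From (E1): gamma(1) = A gamma(0) + B with
  A = phi_1 / (1 - phi_2) = 0.266 / 0.658 = 0.404255,   B = c_1 / (1 - phi_2) = 0.576 / 0.658 = 0.87538.
Insert (E2) into (E0): gamma(0) (1 - phi_2^2) = phi_1 (1 + phi_2) gamma(1) + c_0.
  phi_1 (1 + phi_2) = (0.266)(1.342) = 0.356972,   1 - phi_2^2 = 0.883036.
Replace gamma(1) by A gamma(0) + B and collect gamma(0):
  gamma(0) [0.883036 - (0.356972)(0.404255)] = (0.356972)(0.87538) + 4.23616
  gamma(0) * 0.738728 = 4.548646
  gamma(0) = 4.548646 / 0.738728 = 6.157402.
  gamma(1) = A gamma(0) + B = (0.404255)(6.157402) + (0.87538) = 3.364542.
Therefore gamma(1) = 3.3645 (to 4 decimal places).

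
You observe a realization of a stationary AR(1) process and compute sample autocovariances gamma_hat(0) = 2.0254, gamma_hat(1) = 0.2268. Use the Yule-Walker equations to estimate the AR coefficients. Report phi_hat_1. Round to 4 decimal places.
\hat\phi_{1} = 0.1120

The Yule-Walker equations for an AR(p) process read, in matrix form,
  Gamma_p phi = r_p,   with   (Gamma_p)_{ij} = gamma(|i - j|),
                       (r_p)_i = gamma(i),   i,j = 1..p.
Substitute the sample gammas (Toeplitz matrix and right-hand side of size 1):
  Gamma_p = [[2.0254]]
  r_p     = [0.2268]
With p = 1 this is the single equation gamma(0) phi_1 = gamma(1):
  phi_hat_1 = gamma(1) / gamma(0) = 0.2268 / 2.0254 = 0.1120.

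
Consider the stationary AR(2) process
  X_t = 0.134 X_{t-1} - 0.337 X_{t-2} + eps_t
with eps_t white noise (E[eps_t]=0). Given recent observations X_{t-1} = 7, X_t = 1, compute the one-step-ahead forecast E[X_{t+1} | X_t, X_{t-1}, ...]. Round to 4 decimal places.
E[X_{t+1} \mid \mathcal F_t] = -2.2250

For an AR(p) model X_t = c + sum_i phi_i X_{t-i} + eps_t, the
one-step-ahead conditional mean is
  E[X_{t+1} | X_t, ...] = c + sum_i phi_i X_{t+1-i}.
Substitute known values:
  E[X_{t+1} | ...] = (0.134) * (1) + (-0.337) * (7)
                   = -2.2250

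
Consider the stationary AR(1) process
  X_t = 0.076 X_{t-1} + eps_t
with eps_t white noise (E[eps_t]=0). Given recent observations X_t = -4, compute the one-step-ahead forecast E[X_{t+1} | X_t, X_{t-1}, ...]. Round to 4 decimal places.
E[X_{t+1} \mid \mathcal F_t] = -0.3040

For an AR(p) model X_t = c + sum_i phi_i X_{t-i} + eps_t, the
one-step-ahead conditional mean is
  E[X_{t+1} | X_t, ...] = c + sum_i phi_i X_{t+1-i}.
Substitute known values:
  E[X_{t+1} | ...] = (0.076) * (-4)
                   = -0.3040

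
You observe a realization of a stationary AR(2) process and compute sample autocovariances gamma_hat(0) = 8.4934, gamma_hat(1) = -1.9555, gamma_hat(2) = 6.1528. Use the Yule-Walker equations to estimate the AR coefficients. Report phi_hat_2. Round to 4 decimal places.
\hat\phi_{2} = 0.7090

The Yule-Walker equations for an AR(p) process read, in matrix form,
  Gamma_p phi = r_p,   with   (Gamma_p)_{ij} = gamma(|i - j|),
                       (r_p)_i = gamma(i),   i,j = 1..p.
Substitute the sample gammas (Toeplitz matrix and right-hand side of size 2):
  Gamma_p = [[8.4934, -1.9555], [-1.9555, 8.4934]]
  r_p     = [-1.9555, 6.1528]
Written out:
  8.4934 phi_1 - 1.9555 phi_2 = -1.9555
  -1.9555 phi_1 + 8.4934 phi_2 = 6.1528
Solve by Cramer's rule:
  det = gamma(0)^2 - gamma(1)^2 = (8.4934)^2 - (-1.9555)^2 = 72.13784356 - 3.82398025 = 68.31386331
  phi_hat_1 = [gamma(1) gamma(0) - gamma(1) gamma(2)] / det = [(-1.9555)(8.4934) - (-1.9555)(6.1528)] / 68.31386331 = -4.5770433 / 68.31386331 = -0.067
  phi_hat_2 = [gamma(0) gamma(2) - gamma(1)^2] / det = [(8.4934)(6.1528) - (-1.9555)^2] / 68.31386331 = 48.43421127 / 68.31386331 = 0.709
So phi_hat = [-0.0670, 0.7090].
Therefore phi_hat_2 = 0.7090.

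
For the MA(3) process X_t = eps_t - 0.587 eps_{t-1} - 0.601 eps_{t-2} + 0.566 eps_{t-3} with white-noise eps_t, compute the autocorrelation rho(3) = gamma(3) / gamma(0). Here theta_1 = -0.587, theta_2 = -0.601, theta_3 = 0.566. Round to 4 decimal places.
\rho(3) = 0.2794

For an MA(q) process with theta_0 = 1, the autocovariance is
  gamma(k) = sigma^2 * sum_{i=0..q-k} theta_i * theta_{i+k},
and rho(k) = gamma(k) / gamma(0). Sigma^2 cancels.
  numerator   = (1)*(0.566) = 0.566.
  denominator = (1)^2 + (-0.587)^2 + (-0.601)^2 + (0.566)^2 = 2.026126.
  rho(3) = 0.566 / 2.026126 = 0.2794.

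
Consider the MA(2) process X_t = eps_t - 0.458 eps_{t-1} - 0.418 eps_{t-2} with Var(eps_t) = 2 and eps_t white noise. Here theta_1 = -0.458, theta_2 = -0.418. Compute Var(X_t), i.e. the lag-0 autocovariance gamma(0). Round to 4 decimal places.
\gamma(0) = 2.7690

For an MA(q) process X_t = eps_t + sum_i theta_i eps_{t-i} with
Var(eps_t) = sigma^2, the variance is
  gamma(0) = sigma^2 * (1 + sum_i theta_i^2).
  sum_i theta_i^2 = (-0.458)^2 + (-0.418)^2 = 0.209764 + 0.174724 = 0.384488.
  gamma(0) = 2 * (1 + 0.384488) = 2 * 1.384488 = 2.768976, which rounds to 2.7690.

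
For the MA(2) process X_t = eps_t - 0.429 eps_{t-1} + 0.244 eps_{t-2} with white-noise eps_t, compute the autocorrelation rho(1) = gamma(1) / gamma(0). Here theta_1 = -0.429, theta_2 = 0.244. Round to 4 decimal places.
\rho(1) = -0.4291

For an MA(q) process with theta_0 = 1, the autocovariance is
  gamma(k) = sigma^2 * sum_{i=0..q-k} theta_i * theta_{i+k},
and rho(k) = gamma(k) / gamma(0). Sigma^2 cancels.
  numerator   = (1)*(-0.429) + (-0.429)*(0.244) = -0.533676.
  denominator = (1)^2 + (-0.429)^2 + (0.244)^2 = 1.243577.
  rho(1) = -0.533676 / 1.243577 = -0.4291.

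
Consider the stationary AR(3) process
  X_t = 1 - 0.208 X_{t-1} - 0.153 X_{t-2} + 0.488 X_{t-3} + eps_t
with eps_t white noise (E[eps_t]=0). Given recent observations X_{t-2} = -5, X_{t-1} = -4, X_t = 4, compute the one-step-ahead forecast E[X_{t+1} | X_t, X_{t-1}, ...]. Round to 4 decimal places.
E[X_{t+1} \mid \mathcal F_t] = -1.6600

For an AR(p) model X_t = c + sum_i phi_i X_{t-i} + eps_t, the
one-step-ahead conditional mean is
  E[X_{t+1} | X_t, ...] = c + sum_i phi_i X_{t+1-i}.
Substitute known values:
  E[X_{t+1} | ...] = 1 + (-0.208) * (4) + (-0.153) * (-4) + (0.488) * (-5)
                   = -1.6600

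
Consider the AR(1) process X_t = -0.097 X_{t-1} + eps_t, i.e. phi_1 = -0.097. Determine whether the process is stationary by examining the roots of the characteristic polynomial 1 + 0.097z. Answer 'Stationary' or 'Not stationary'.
\text{Stationary}

The AR(p) characteristic polynomial is P(z) = 1 + 0.097z.
Stationarity requires all roots to lie outside the unit circle, i.e. |z| > 1 for every root.
This is linear in z: 1 + (0.097) z = 0  =>  z = -1/(0.097) = -10.309278,  |z| = 10.309278.
Moduli of all roots: 10.3093.
All moduli strictly greater than 1? Yes.
Verdict: Stationary.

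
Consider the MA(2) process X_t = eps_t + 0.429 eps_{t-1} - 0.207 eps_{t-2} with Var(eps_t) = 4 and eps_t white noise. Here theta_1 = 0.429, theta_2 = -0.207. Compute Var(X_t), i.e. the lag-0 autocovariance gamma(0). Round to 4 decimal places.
\gamma(0) = 4.9076

For an MA(q) process X_t = eps_t + sum_i theta_i eps_{t-i} with
Var(eps_t) = sigma^2, the variance is
  gamma(0) = sigma^2 * (1 + sum_i theta_i^2).
  sum_i theta_i^2 = (0.429)^2 + (-0.207)^2 = 0.184041 + 0.042849 = 0.22689.
  gamma(0) = 4 * (1 + 0.22689) = 4 * 1.22689 = 4.90756, which rounds to 4.9076.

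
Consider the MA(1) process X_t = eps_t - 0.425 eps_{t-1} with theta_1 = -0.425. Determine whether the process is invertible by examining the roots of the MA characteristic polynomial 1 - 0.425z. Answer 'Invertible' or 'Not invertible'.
\text{Invertible}

The MA(q) characteristic polynomial is P(z) = 1 - 0.425z.
Invertibility requires all roots to lie outside the unit circle, i.e. |z| > 1 for every root.
This is linear in z: 1 + (-0.425) z = 0  =>  z = -1/(-0.425) = 2.352941,  |z| = 2.352941.
Moduli of all roots: 2.3529.
All moduli strictly greater than 1? Yes.
Verdict: Invertible.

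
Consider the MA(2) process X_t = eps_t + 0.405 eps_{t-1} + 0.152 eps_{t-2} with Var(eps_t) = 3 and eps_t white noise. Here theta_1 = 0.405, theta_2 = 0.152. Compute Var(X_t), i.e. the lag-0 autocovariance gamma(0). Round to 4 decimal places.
\gamma(0) = 3.5614

For an MA(q) process X_t = eps_t + sum_i theta_i eps_{t-i} with
Var(eps_t) = sigma^2, the variance is
  gamma(0) = sigma^2 * (1 + sum_i theta_i^2).
  sum_i theta_i^2 = (0.405)^2 + (0.152)^2 = 0.164025 + 0.023104 = 0.187129.
  gamma(0) = 3 * (1 + 0.187129) = 3 * 1.187129 = 3.561387, which rounds to 3.5614.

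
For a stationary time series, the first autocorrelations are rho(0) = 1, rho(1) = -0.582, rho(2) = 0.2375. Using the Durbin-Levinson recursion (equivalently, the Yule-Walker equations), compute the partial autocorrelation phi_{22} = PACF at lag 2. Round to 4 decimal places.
\phi_{22} = -0.1531

The PACF at lag k is phi_{kk}, the last component of the solution
to the Yule-Walker system G_k phi = r_k where
  (G_k)_{ij} = rho(|i - j|), (r_k)_i = rho(i), i,j = 1..k.
Equivalently, Durbin-Levinson gives phi_{kk} iteratively:
  phi_{11} = rho(1)
  phi_{kk} = [rho(k) - sum_{j=1..k-1} phi_{k-1,j} rho(k-j)]
            / [1 - sum_{j=1..k-1} phi_{k-1,j} rho(j)],
  phi_{k,j} = phi_{k-1,j} - phi_{kk} phi_{k-1,k-j},  j = 1..k-1.
Step k = 1:
  phi_11 = rho(1) = -0.582.
Step k = 2:
  phi_22 = [rho(2) - phi_11 rho(1)] / [1 - phi_11 rho(1)] = [0.2375 - (-0.582)(-0.582)] / [1 - (-0.582)(-0.582)]
         = -0.101224 / 0.661276 = -0.1531.
Therefore phi_{22} = -0.1531.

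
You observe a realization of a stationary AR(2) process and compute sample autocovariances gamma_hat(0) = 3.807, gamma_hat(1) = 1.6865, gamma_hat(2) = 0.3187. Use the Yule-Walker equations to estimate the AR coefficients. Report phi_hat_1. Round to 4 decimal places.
\hat\phi_{1} = 0.5050

The Yule-Walker equations for an AR(p) process read, in matrix form,
  Gamma_p phi = r_p,   with   (Gamma_p)_{ij} = gamma(|i - j|),
                       (r_p)_i = gamma(i),   i,j = 1..p.
Substitute the sample gammas (Toeplitz matrix and right-hand side of size 2):
  Gamma_p = [[3.807, 1.6865], [1.6865, 3.807]]
  r_p     = [1.6865, 0.3187]
Written out:
  3.807 phi_1 + 1.6865 phi_2 = 1.6865
  1.6865 phi_1 + 3.807 phi_2 = 0.3187
Solve by Cramer's rule:
  det = gamma(0)^2 - gamma(1)^2 = (3.807)^2 - (1.6865)^2 = 14.493249 - 2.84428225 = 11.64896675
  phi_hat_1 = [gamma(1) gamma(0) - gamma(1) gamma(2)] / det = [(1.6865)(3.807) - (1.6865)(0.3187)] / 11.64896675 = 5.88301795 / 11.64896675 = 0.505
  phi_hat_2 = [gamma(0) gamma(2) - gamma(1)^2] / det = [(3.807)(0.3187) - (1.6865)^2] / 11.64896675 = -1.63099135 / 11.64896675 = -0.14
So phi_hat = [0.5050, -0.1400].
Therefore phi_hat_1 = 0.5050.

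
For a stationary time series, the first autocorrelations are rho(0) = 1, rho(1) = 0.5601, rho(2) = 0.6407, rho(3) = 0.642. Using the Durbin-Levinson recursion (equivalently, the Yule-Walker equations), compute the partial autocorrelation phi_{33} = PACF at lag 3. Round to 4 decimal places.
\phi_{33} = 0.3530

The PACF at lag k is phi_{kk}, the last component of the solution
to the Yule-Walker system G_k phi = r_k where
  (G_k)_{ij} = rho(|i - j|), (r_k)_i = rho(i), i,j = 1..k.
Equivalently, Durbin-Levinson gives phi_{kk} iteratively:
  phi_{11} = rho(1)
  phi_{kk} = [rho(k) - sum_{j=1..k-1} phi_{k-1,j} rho(k-j)]
            / [1 - sum_{j=1..k-1} phi_{k-1,j} rho(j)],
  phi_{k,j} = phi_{k-1,j} - phi_{kk} phi_{k-1,k-j},  j = 1..k-1.
Step k = 1:
  phi_11 = rho(1) = 0.5601.
Step k = 2:
  phi_22 = [rho(2) - phi_11 rho(1)] / [1 - phi_11 rho(1)] = [0.6407 - (0.5601)(0.5601)] / [1 - (0.5601)(0.5601)]
         = 0.32698799 / 0.68628799 = 0.476459.
  Update: phi_21 = phi_11 - phi_22 phi_11 = 0.5601 - (0.476459)(0.5601) = 0.293235.
Step k = 3:
  phi_33 = [rho(3) - phi_21 rho(2) - phi_22 rho(1)] / [1 - phi_21 rho(1) - phi_22 rho(2)]
    numerator   = 0.642 - (0.293235)(0.6407) - (0.476459)(0.5601) = 0.18725948
    denominator = 1 - (0.293235)(0.5601) - (0.476459)(0.6407) = 0.53049167
  phi_33 = 0.18725948 / 0.53049167 = 0.353.
Therefore phi_{33} = 0.3530.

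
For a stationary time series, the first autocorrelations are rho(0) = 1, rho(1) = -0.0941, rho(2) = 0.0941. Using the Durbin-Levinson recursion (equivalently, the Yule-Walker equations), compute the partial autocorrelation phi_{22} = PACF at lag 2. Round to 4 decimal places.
\phi_{22} = 0.0860

The PACF at lag k is phi_{kk}, the last component of the solution
to the Yule-Walker system G_k phi = r_k where
  (G_k)_{ij} = rho(|i - j|), (r_k)_i = rho(i), i,j = 1..k.
Equivalently, Durbin-Levinson gives phi_{kk} iteratively:
  phi_{11} = rho(1)
  phi_{kk} = [rho(k) - sum_{j=1..k-1} phi_{k-1,j} rho(k-j)]
            / [1 - sum_{j=1..k-1} phi_{k-1,j} rho(j)],
  phi_{k,j} = phi_{k-1,j} - phi_{kk} phi_{k-1,k-j},  j = 1..k-1.
Step k = 1:
  phi_11 = rho(1) = -0.0941.
Step k = 2:
  phi_22 = [rho(2) - phi_11 rho(1)] / [1 - phi_11 rho(1)] = [0.0941 - (-0.0941)(-0.0941)] / [1 - (-0.0941)(-0.0941)]
         = 0.08524519 / 0.99114519 = 0.086.
Therefore phi_{22} = 0.0860.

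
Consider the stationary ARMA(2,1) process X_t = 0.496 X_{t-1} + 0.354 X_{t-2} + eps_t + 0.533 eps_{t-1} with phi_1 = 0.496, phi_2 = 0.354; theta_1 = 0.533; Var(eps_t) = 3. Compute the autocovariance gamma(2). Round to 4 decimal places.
\gamma(2) = 14.1374

Multiply the model equation by X_{t-k} and take expectations. With theta_0 = psi_0 = 1 and psi_j the MA(infinity) weights, this gives
  gamma(k) - sum_i phi_i gamma(k-i) = c_k,
  c_k = sigma^2 * sum_{j=k..q} theta_j psi_{j-k}   (c_k = 0 for k > q),
using gamma(-m) = gamma(m).
psi-weights needed (psi_j = theta_j + sum_i phi_i psi_{j-i}):
  psi_1 = theta_1 + phi_1 = 0.533 + (0.496) = 1.029
Right-hand sides:
  c_0 = sigma^2 (1 + theta_1 psi_1) = 3 * (1 + (0.533)(1.029)) = 3 * 1.548457 = 4.645371
  c_1 = sigma^2 theta_1 = 3 * (0.533) = 1.599
  c_2 = 0
Equations for k = 0, 1, 2 (AR order 2, c_2 = 0):
  (E0) gamma(0) = phi_1 gamma(1) + phi_2 gamma(2) + c_0
  (E1) gamma(1) = phi_1 gamma(0) + phi_2 gamma(1) + c_1
  (E2) gamma(2) = phi_1 gamma(1) + phi_2 gamma(0)
From (E1): gamma(1) = A gamma(0) + B with
  A = phi_1 / (1 - phi_2) = 0.496 / 0.646 = 0.767802,   B = c_1 / (1 - phi_2) = 1.599 / 0.646 = 2.475232.
Insert (E2) into (E0): gamma(0) (1 - phi_2^2) = phi_1 (1 + phi_2) gamma(1) + c_0.
  phi_1 (1 + phi_2) = (0.496)(1.354) = 0.671584,   1 - phi_2^2 = 0.874684.
Replace gamma(1) by A gamma(0) + B and collect gamma(0):
  gamma(0) [0.874684 - (0.671584)(0.767802)] = (0.671584)(2.475232) + 4.645371
  gamma(0) * 0.359041 = 6.307697
  gamma(0) = 6.307697 / 0.359041 = 17.568203.
  gamma(1) = A gamma(0) + B = (0.767802)(17.568203) + (2.475232) = 15.964131.
  gamma(2) = phi_1 gamma(1) + phi_2 gamma(0) = (0.496)(15.964131) + (0.354)(17.568203) = 14.137353.
Therefore gamma(2) = 14.1374 (to 4 decimal places).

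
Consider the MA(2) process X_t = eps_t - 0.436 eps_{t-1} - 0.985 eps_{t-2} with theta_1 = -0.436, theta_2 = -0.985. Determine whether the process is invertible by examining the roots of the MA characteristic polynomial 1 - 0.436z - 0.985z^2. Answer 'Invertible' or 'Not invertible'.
\text{Not invertible}

The MA(q) characteristic polynomial is P(z) = 1 - 0.436z - 0.985z^2.
Invertibility requires all roots to lie outside the unit circle, i.e. |z| > 1 for every root.
Set 1 + (-0.436) z + (-0.985) z^2 = 0, i.e. a z^2 + b z + c = 0 with a = -0.985, b = -0.436, c = 1.
Discriminant D = b^2 - 4ac = (-0.436)^2 - 4*(-0.985)*1 = 0.190096 - (-3.94) = 4.130096.
D >= 0, so the roots are real: z = (-b +/- sqrt(D)) / (2a) = (0.436 +/- 2.032264) / (-1.97).
  z_1 = (0.436 + 2.032264) / (-1.97) = -1.2529,   |z_1| = 1.2529.
  z_2 = (0.436 - 2.032264) / (-1.97) = 0.8103,   |z_2| = 0.8103.
Moduli of all roots: 1.2529, 0.8103.
All moduli strictly greater than 1? No.
Verdict: Not invertible.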